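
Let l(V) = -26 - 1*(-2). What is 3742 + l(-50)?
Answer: 3718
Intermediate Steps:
l(V) = -24 (l(V) = -26 + 2 = -24)
3742 + l(-50) = 3742 - 24 = 3718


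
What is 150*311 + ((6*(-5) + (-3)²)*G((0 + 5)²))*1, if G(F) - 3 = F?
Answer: 46062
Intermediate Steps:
G(F) = 3 + F
150*311 + ((6*(-5) + (-3)²)*G((0 + 5)²))*1 = 150*311 + ((6*(-5) + (-3)²)*(3 + (0 + 5)²))*1 = 46650 + ((-30 + 9)*(3 + 5²))*1 = 46650 - 21*(3 + 25)*1 = 46650 - 21*28*1 = 46650 - 588*1 = 46650 - 588 = 46062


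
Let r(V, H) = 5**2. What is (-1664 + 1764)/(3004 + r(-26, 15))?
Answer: 100/3029 ≈ 0.033014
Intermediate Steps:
r(V, H) = 25
(-1664 + 1764)/(3004 + r(-26, 15)) = (-1664 + 1764)/(3004 + 25) = 100/3029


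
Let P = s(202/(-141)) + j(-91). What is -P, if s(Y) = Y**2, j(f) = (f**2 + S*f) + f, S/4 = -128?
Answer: -1089161746/19881 ≈ -54784.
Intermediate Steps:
S = -512 (S = 4*(-128) = -512)
j(f) = f**2 - 511*f (j(f) = (f**2 - 512*f) + f = f**2 - 511*f)
P = 1089161746/19881 (P = (202/(-141))**2 - 91*(-511 - 91) = (202*(-1/141))**2 - 91*(-602) = (-202/141)**2 + 54782 = 40804/19881 + 54782 = 1089161746/19881 ≈ 54784.)
-P = -1*1089161746/19881 = -1089161746/19881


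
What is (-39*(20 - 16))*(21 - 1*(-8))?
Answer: -4524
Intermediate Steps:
(-39*(20 - 16))*(21 - 1*(-8)) = (-39*4)*(21 + 8) = -156*29 = -4524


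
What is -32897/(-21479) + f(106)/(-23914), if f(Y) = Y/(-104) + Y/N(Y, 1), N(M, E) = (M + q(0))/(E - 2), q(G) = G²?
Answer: 40910595911/26709737912 ≈ 1.5317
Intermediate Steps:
N(M, E) = M/(-2 + E) (N(M, E) = (M + 0²)/(E - 2) = (M + 0)/(-2 + E) = M/(-2 + E))
f(Y) = -1 - Y/104 (f(Y) = Y/(-104) + Y/((Y/(-2 + 1))) = Y*(-1/104) + Y/((Y/(-1))) = -Y/104 + Y/((Y*(-1))) = -Y/104 + Y/((-Y)) = -Y/104 + Y*(-1/Y) = -Y/104 - 1 = -1 - Y/104)
-32897/(-21479) + f(106)/(-23914) = -32897/(-21479) + (-1 - 1/104*106)/(-23914) = -32897*(-1/21479) + (-1 - 53/52)*(-1/23914) = 32897/21479 - 105/52*(-1/23914) = 32897/21479 + 105/1243528 = 40910595911/26709737912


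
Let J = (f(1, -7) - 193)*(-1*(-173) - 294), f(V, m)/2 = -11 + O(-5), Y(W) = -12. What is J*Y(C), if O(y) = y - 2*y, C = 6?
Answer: -297660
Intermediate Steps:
O(y) = -y
f(V, m) = -12 (f(V, m) = 2*(-11 - 1*(-5)) = 2*(-11 + 5) = 2*(-6) = -12)
J = 24805 (J = (-12 - 193)*(-1*(-173) - 294) = -205*(173 - 294) = -205*(-121) = 24805)
J*Y(C) = 24805*(-12) = -297660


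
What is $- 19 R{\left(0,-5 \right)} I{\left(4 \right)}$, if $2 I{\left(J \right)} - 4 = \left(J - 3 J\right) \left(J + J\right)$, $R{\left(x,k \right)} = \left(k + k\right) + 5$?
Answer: $-2850$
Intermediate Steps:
$R{\left(x,k \right)} = 5 + 2 k$ ($R{\left(x,k \right)} = 2 k + 5 = 5 + 2 k$)
$I{\left(J \right)} = 2 - 2 J^{2}$ ($I{\left(J \right)} = 2 + \frac{\left(J - 3 J\right) \left(J + J\right)}{2} = 2 + \frac{- 2 J 2 J}{2} = 2 + \frac{\left(-4\right) J^{2}}{2} = 2 - 2 J^{2}$)
$- 19 R{\left(0,-5 \right)} I{\left(4 \right)} = - 19 \left(5 + 2 \left(-5\right)\right) \left(2 - 2 \cdot 4^{2}\right) = - 19 \left(5 - 10\right) \left(2 - 32\right) = \left(-19\right) \left(-5\right) \left(2 - 32\right) = 95 \left(-30\right) = -2850$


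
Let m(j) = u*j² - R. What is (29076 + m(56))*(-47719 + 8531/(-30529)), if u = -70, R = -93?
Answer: 277307502060582/30529 ≈ 9.0834e+9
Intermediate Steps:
m(j) = 93 - 70*j² (m(j) = -70*j² - 1*(-93) = -70*j² + 93 = 93 - 70*j²)
(29076 + m(56))*(-47719 + 8531/(-30529)) = (29076 + (93 - 70*56²))*(-47719 + 8531/(-30529)) = (29076 + (93 - 70*3136))*(-47719 + 8531*(-1/30529)) = (29076 + (93 - 219520))*(-47719 - 8531/30529) = (29076 - 219427)*(-1456821882/30529) = -190351*(-1456821882/30529) = 277307502060582/30529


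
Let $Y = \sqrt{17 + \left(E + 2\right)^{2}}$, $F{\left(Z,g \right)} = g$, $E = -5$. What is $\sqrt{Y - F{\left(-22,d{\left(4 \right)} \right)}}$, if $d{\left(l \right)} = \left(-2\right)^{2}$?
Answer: $\sqrt{-4 + \sqrt{26}} \approx 1.0483$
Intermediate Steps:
$d{\left(l \right)} = 4$
$Y = \sqrt{26}$ ($Y = \sqrt{17 + \left(-5 + 2\right)^{2}} = \sqrt{17 + \left(-3\right)^{2}} = \sqrt{17 + 9} = \sqrt{26} \approx 5.099$)
$\sqrt{Y - F{\left(-22,d{\left(4 \right)} \right)}} = \sqrt{\sqrt{26} - 4} = \sqrt{-4 + \sqrt{26}}$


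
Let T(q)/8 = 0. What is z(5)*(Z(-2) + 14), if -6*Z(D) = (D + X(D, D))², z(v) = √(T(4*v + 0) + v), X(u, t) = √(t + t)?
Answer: √5*(14 + 4*I/3) ≈ 31.305 + 2.9814*I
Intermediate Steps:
T(q) = 0 (T(q) = 8*0 = 0)
X(u, t) = √2*√t (X(u, t) = √(2*t) = √2*√t)
z(v) = √v (z(v) = √(0 + v) = √v)
Z(D) = -(D + √2*√D)²/6
z(5)*(Z(-2) + 14) = √5*(-(-2 + √2*√(-2))²/6 + 14) = √5*(-(-2 + √2*(I*√2))²/6 + 14) = √5*(-(-2 + 2*I)²/6 + 14) = √5*(14 - (-2 + 2*I)²/6)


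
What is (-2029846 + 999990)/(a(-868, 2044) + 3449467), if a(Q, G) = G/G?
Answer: -257464/862367 ≈ -0.29855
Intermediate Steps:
a(Q, G) = 1
(-2029846 + 999990)/(a(-868, 2044) + 3449467) = (-2029846 + 999990)/(1 + 3449467) = -1029856/3449468 = -1029856*1/3449468 = -257464/862367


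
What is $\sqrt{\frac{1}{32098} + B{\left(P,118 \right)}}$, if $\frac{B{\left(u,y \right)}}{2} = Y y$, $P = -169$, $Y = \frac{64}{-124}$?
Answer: $\frac{i \sqrt{120600612591646}}{995038} \approx 11.037 i$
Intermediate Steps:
$Y = - \frac{16}{31}$ ($Y = 64 \left(- \frac{1}{124}\right) = - \frac{16}{31} \approx -0.51613$)
$B{\left(u,y \right)} = - \frac{32 y}{31}$ ($B{\left(u,y \right)} = 2 \left(- \frac{16 y}{31}\right) = - \frac{32 y}{31}$)
$\sqrt{\frac{1}{32098} + B{\left(P,118 \right)}} = \sqrt{\frac{1}{32098} - \frac{3776}{31}} = \sqrt{- \frac{121202017}{995038}} = \frac{i \sqrt{120600612591646}}{995038}$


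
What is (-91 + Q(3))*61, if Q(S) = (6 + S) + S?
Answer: -4819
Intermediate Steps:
Q(S) = 6 + 2*S
(-91 + Q(3))*61 = (-91 + (6 + 2*3))*61 = (-91 + (6 + 6))*61 = (-91 + 12)*61 = -79*61 = -4819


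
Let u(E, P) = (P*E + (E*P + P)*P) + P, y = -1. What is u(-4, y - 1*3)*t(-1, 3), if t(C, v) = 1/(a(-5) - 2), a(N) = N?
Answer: 36/7 ≈ 5.1429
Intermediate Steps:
t(C, v) = -⅐ (t(C, v) = 1/(-5 - 2) = 1/(-7) = -⅐)
u(E, P) = P + E*P + P*(P + E*P) (u(E, P) = (E*P + (P + E*P)*P) + P = (E*P + P*(P + E*P)) + P = P + E*P + P*(P + E*P))
u(-4, y - 1*3)*t(-1, 3) = ((-1 - 1*3)*(1 - 4 + (-1 - 1*3) - 4*(-1 - 1*3)))*(-⅐) = ((-1 - 3)*(1 - 4 + (-1 - 3) - 4*(-1 - 3)))*(-⅐) = -4*(1 - 4 - 4 - 4*(-4))*(-⅐) = -4*(1 - 4 - 4 + 16)*(-⅐) = -4*9*(-⅐) = -36*(-⅐) = 36/7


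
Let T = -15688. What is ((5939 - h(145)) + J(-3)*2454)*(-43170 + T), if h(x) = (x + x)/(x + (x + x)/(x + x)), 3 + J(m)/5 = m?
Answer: 290809020164/73 ≈ 3.9837e+9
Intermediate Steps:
J(m) = -15 + 5*m
h(x) = 2*x/(1 + x) (h(x) = (2*x)/(x + (2*x)/((2*x))) = (2*x)/(x + (2*x)*(1/(2*x))) = (2*x)/(x + 1) = (2*x)/(1 + x) = 2*x/(1 + x))
((5939 - h(145)) + J(-3)*2454)*(-43170 + T) = ((5939 - 2*145/(1 + 145)) + (-15 + 5*(-3))*2454)*(-43170 - 15688) = ((5939 - 2*145/146) + (-15 - 15)*2454)*(-58858) = ((5939 - 2*145/146) - 30*2454)*(-58858) = ((5939 - 1*145/73) - 73620)*(-58858) = ((5939 - 145/73) - 73620)*(-58858) = (433402/73 - 73620)*(-58858) = -4940858/73*(-58858) = 290809020164/73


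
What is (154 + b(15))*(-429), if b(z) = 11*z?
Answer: -136851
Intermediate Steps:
(154 + b(15))*(-429) = (154 + 11*15)*(-429) = (154 + 165)*(-429) = 319*(-429) = -136851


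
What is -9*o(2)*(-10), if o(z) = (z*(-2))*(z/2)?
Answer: -360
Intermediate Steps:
o(z) = -z**2 (o(z) = (-2*z)*(z*(1/2)) = (-2*z)*(z/2) = -z**2)
-9*o(2)*(-10) = -(-9)*2**2*(-10) = -(-9)*4*(-10) = -9*(-4)*(-10) = 36*(-10) = -360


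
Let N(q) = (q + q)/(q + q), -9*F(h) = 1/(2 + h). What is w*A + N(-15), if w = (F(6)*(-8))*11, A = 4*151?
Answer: 6653/9 ≈ 739.22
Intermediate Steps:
F(h) = -1/(9*(2 + h))
N(q) = 1 (N(q) = (2*q)/((2*q)) = (2*q)*(1/(2*q)) = 1)
A = 604
w = 11/9 (w = (-1/(18 + 9*6)*(-8))*11 = (-1/(18 + 54)*(-8))*11 = (-1/72*(-8))*11 = (-1*1/72*(-8))*11 = -1/72*(-8)*11 = (⅑)*11 = 11/9 ≈ 1.2222)
w*A + N(-15) = (11/9)*604 + 1 = 6644/9 + 1 = 6653/9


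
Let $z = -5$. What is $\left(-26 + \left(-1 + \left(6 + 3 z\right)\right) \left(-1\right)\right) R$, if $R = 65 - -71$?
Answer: $-2176$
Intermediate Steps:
$R = 136$ ($R = 65 + 71 = 136$)
$\left(-26 + \left(-1 + \left(6 + 3 z\right)\right) \left(-1\right)\right) R = \left(-26 + \left(-1 + \left(6 + 3 \left(-5\right)\right)\right) \left(-1\right)\right) 136 = \left(-26 + \left(-1 + \left(6 - 15\right)\right) \left(-1\right)\right) 136 = \left(-26 + \left(-1 - 9\right) \left(-1\right)\right) 136 = \left(-26 - -10\right) 136 = \left(-26 + 10\right) 136 = \left(-16\right) 136 = -2176$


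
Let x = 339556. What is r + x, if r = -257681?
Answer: 81875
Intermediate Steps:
r + x = -257681 + 339556 = 81875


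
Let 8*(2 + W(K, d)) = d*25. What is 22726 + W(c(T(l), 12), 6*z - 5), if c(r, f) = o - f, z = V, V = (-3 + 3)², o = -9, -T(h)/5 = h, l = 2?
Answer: 181667/8 ≈ 22708.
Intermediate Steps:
T(h) = -5*h
V = 0 (V = 0² = 0)
z = 0
c(r, f) = -9 - f
W(K, d) = -2 + 25*d/8 (W(K, d) = -2 + (d*25)/8 = -2 + (25*d)/8 = -2 + 25*d/8)
22726 + W(c(T(l), 12), 6*z - 5) = 22726 + (-2 + 25*(6*0 - 5)/8) = 22726 + (-2 + 25*(0 - 5)/8) = 22726 + (-2 + (25/8)*(-5)) = 22726 + (-2 - 125/8) = 22726 - 141/8 = 181667/8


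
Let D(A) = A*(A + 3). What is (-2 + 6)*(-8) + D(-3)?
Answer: -32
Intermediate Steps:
D(A) = A*(3 + A)
(-2 + 6)*(-8) + D(-3) = (-2 + 6)*(-8) - 3*(3 - 3) = 4*(-8) - 3*0 = -32 + 0 = -32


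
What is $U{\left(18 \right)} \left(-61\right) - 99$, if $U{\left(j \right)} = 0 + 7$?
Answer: $-526$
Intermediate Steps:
$U{\left(j \right)} = 7$
$U{\left(18 \right)} \left(-61\right) - 99 = 7 \left(-61\right) - 99 = -427 - 99 = -526$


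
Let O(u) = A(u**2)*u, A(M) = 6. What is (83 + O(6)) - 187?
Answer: -68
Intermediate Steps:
O(u) = 6*u
(83 + O(6)) - 187 = (83 + 6*6) - 187 = (83 + 36) - 187 = 119 - 187 = -68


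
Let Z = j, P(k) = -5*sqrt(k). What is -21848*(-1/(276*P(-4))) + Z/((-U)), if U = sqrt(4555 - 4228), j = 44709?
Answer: -14903*sqrt(327)/109 + 2731*I/345 ≈ -2472.4 + 7.9159*I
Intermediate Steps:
Z = 44709
U = sqrt(327) ≈ 18.083
-21848*(-1/(276*P(-4))) + Z/((-U)) = -21848*(-I/2760) + 44709/((-sqrt(327))) = -21848*(-I/2760) + 44709*(-sqrt(327)/327) = -21848*(-I/2760) - 14903*sqrt(327)/109 = -(-2731)*I/345 - 14903*sqrt(327)/109 = 2731*I/345 - 14903*sqrt(327)/109 = -14903*sqrt(327)/109 + 2731*I/345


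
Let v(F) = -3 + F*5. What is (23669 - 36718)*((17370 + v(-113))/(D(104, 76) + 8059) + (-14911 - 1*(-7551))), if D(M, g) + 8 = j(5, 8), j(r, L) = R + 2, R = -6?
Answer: 772619780782/8047 ≈ 9.6013e+7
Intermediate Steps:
j(r, L) = -4 (j(r, L) = -6 + 2 = -4)
D(M, g) = -12 (D(M, g) = -8 - 4 = -12)
v(F) = -3 + 5*F
(23669 - 36718)*((17370 + v(-113))/(D(104, 76) + 8059) + (-14911 - 1*(-7551))) = (23669 - 36718)*((17370 + (-3 + 5*(-113)))/(-12 + 8059) + (-14911 - 1*(-7551))) = -13049*((17370 + (-3 - 565))/8047 + (-14911 + 7551)) = -13049*((17370 - 568)*(1/8047) - 7360) = -13049*(16802*(1/8047) - 7360) = -13049*(16802/8047 - 7360) = -13049*(-59209118/8047) = 772619780782/8047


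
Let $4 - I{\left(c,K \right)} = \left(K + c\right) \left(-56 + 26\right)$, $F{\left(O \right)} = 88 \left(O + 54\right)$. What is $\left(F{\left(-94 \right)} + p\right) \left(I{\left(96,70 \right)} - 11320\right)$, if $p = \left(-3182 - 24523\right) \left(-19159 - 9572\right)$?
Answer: $-5043385258560$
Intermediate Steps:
$F{\left(O \right)} = 4752 + 88 O$ ($F{\left(O \right)} = 88 \left(54 + O\right) = 4752 + 88 O$)
$p = 795992355$ ($p = \left(-27705\right) \left(-28731\right) = 795992355$)
$I{\left(c,K \right)} = 4 + 30 K + 30 c$ ($I{\left(c,K \right)} = 4 - \left(K + c\right) \left(-56 + 26\right) = 4 - \left(K + c\right) \left(-30\right) = 4 - \left(- 30 K - 30 c\right) = 4 + \left(30 K + 30 c\right) = 4 + 30 K + 30 c$)
$\left(F{\left(-94 \right)} + p\right) \left(I{\left(96,70 \right)} - 11320\right) = \left(\left(4752 + 88 \left(-94\right)\right) + 795992355\right) \left(\left(4 + 30 \cdot 70 + 30 \cdot 96\right) - 11320\right) = \left(\left(4752 - 8272\right) + 795992355\right) \left(\left(4 + 2100 + 2880\right) - 11320\right) = \left(-3520 + 795992355\right) \left(4984 - 11320\right) = 795988835 \left(-6336\right) = -5043385258560$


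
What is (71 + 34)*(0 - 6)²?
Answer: 3780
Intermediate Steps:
(71 + 34)*(0 - 6)² = 105*(-6)² = 105*36 = 3780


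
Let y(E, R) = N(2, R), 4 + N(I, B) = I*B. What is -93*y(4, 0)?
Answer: 372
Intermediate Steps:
N(I, B) = -4 + B*I (N(I, B) = -4 + I*B = -4 + B*I)
y(E, R) = -4 + 2*R (y(E, R) = -4 + R*2 = -4 + 2*R)
-93*y(4, 0) = -93*(-4 + 2*0) = -93*(-4 + 0) = -93*(-4) = 372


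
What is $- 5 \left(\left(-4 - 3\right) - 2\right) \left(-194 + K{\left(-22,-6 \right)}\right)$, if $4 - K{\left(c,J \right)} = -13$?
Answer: $-7965$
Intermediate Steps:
$K{\left(c,J \right)} = 17$ ($K{\left(c,J \right)} = 4 - -13 = 4 + 13 = 17$)
$- 5 \left(\left(-4 - 3\right) - 2\right) \left(-194 + K{\left(-22,-6 \right)}\right) = - 5 \left(\left(-4 - 3\right) - 2\right) \left(-194 + 17\right) = - 5 \left(\left(-4 - 3\right) - 2\right) \left(-177\right) = - 5 \left(-7 - 2\right) \left(-177\right) = \left(-5\right) \left(-9\right) \left(-177\right) = 45 \left(-177\right) = -7965$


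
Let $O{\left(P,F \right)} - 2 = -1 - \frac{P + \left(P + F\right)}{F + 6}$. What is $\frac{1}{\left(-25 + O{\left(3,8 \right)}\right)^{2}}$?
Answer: $\frac{1}{625} \approx 0.0016$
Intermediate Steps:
$O{\left(P,F \right)} = 1 - \frac{F + 2 P}{6 + F}$ ($O{\left(P,F \right)} = 2 - \left(1 + \frac{P + \left(P + F\right)}{F + 6}\right) = 2 - \left(1 + \frac{P + \left(F + P\right)}{6 + F}\right) = 2 - \left(1 + \frac{F + 2 P}{6 + F}\right) = 1 - \frac{F + 2 P}{6 + F}$)
$\frac{1}{\left(-25 + O{\left(3,8 \right)}\right)^{2}} = \frac{1}{\left(-25 + \frac{2 \left(3 - 3\right)}{6 + 8}\right)^{2}} = \frac{1}{\left(-25 + \frac{2 \left(3 - 3\right)}{14}\right)^{2}} = \frac{1}{\left(-25 + 2 \cdot \frac{1}{14} \cdot 0\right)^{2}} = \frac{1}{\left(-25 + 0\right)^{2}} = \frac{1}{\left(-25\right)^{2}} = \frac{1}{625}$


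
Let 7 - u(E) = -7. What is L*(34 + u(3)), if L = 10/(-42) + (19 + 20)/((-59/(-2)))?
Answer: 21488/413 ≈ 52.029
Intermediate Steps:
u(E) = 14 (u(E) = 7 - 1*(-7) = 7 + 7 = 14)
L = 1343/1239 (L = 10*(-1/42) + 39/((-59*(-1/2))) = -5/21 + 39/(59/2) = -5/21 + 39*(2/59) = -5/21 + 78/59 = 1343/1239 ≈ 1.0839)
L*(34 + u(3)) = 1343*(34 + 14)/1239 = (1343/1239)*48 = 21488/413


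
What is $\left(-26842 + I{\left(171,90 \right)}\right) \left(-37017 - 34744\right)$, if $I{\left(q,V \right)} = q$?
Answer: $1913937631$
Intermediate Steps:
$\left(-26842 + I{\left(171,90 \right)}\right) \left(-37017 - 34744\right) = \left(-26842 + 171\right) \left(-37017 - 34744\right) = \left(-26671\right) \left(-71761\right) = 1913937631$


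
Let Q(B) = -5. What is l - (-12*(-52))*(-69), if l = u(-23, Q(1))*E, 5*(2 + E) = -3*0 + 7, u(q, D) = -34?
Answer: 215382/5 ≈ 43076.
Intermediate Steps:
E = -⅗ (E = -2 + (-3*0 + 7)/5 = -2 + (0 + 7)/5 = -2 + (⅕)*7 = -2 + 7/5 = -⅗ ≈ -0.60000)
l = 102/5 (l = -34*(-⅗) = 102/5 ≈ 20.400)
l - (-12*(-52))*(-69) = 102/5 - (-12*(-52))*(-69) = 102/5 - 624*(-69) = 102/5 - 1*(-43056) = 102/5 + 43056 = 215382/5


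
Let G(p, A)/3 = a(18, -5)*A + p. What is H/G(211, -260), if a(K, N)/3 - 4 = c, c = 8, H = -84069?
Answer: 28023/9149 ≈ 3.0630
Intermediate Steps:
a(K, N) = 36 (a(K, N) = 12 + 3*8 = 12 + 24 = 36)
G(p, A) = 3*p + 108*A (G(p, A) = 3*(36*A + p) = 3*(p + 36*A) = 3*p + 108*A)
H/G(211, -260) = -84069/(3*211 + 108*(-260)) = -84069/(633 - 28080) = -84069/(-27447) = -84069*(-1/27447) = 28023/9149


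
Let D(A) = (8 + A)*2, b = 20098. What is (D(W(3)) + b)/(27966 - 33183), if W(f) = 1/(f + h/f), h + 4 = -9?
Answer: -40225/10434 ≈ -3.8552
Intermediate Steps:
h = -13 (h = -4 - 9 = -13)
W(f) = 1/(f - 13/f)
D(A) = 16 + 2*A
(D(W(3)) + b)/(27966 - 33183) = ((16 + 2*(3/(-13 + 3²))) + 20098)/(27966 - 33183) = ((16 + 2*(3/(-13 + 9))) + 20098)/(-5217) = ((16 + 2*(3/(-4))) + 20098)*(-1/5217) = ((16 + 2*(3*(-¼))) + 20098)*(-1/5217) = ((16 + 2*(-¾)) + 20098)*(-1/5217) = ((16 - 3/2) + 20098)*(-1/5217) = (29/2 + 20098)*(-1/5217) = (40225/2)*(-1/5217) = -40225/10434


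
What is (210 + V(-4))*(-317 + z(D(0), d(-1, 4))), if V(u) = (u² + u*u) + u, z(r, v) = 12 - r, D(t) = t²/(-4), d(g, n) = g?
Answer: -72590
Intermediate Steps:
D(t) = -t²/4
V(u) = u + 2*u² (V(u) = (u² + u²) + u = 2*u² + u = u + 2*u²)
(210 + V(-4))*(-317 + z(D(0), d(-1, 4))) = (210 - 4*(1 + 2*(-4)))*(-317 + (12 - (-1)*0²/4)) = (210 - 4*(1 - 8))*(-317 + (12 - (-1)*0/4)) = (210 - 4*(-7))*(-317 + (12 - 1*0)) = (210 + 28)*(-317 + (12 + 0)) = 238*(-317 + 12) = 238*(-305) = -72590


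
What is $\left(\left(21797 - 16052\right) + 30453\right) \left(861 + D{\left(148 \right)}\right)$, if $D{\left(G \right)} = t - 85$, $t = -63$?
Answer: $25809174$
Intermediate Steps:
$D{\left(G \right)} = -148$ ($D{\left(G \right)} = -63 - 85 = -148$)
$\left(\left(21797 - 16052\right) + 30453\right) \left(861 + D{\left(148 \right)}\right) = \left(\left(21797 - 16052\right) + 30453\right) \left(861 - 148\right) = \left(\left(21797 - 16052\right) + 30453\right) 713 = \left(5745 + 30453\right) 713 = 36198 \cdot 713 = 25809174$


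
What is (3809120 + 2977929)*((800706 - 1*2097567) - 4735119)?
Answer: -40939343827020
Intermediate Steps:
(3809120 + 2977929)*((800706 - 1*2097567) - 4735119) = 6787049*((800706 - 2097567) - 4735119) = 6787049*(-1296861 - 4735119) = 6787049*(-6031980) = -40939343827020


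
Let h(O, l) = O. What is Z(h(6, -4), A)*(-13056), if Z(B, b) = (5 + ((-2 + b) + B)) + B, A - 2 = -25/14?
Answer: -1390464/7 ≈ -1.9864e+5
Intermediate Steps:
A = 3/14 (A = 2 - 25/14 = 3/14 ≈ 0.21429)
Z(B, b) = 3 + b + 2*B (Z(B, b) = (5 + (-2 + B + b)) + B = (3 + B + b) + B = 3 + b + 2*B)
Z(h(6, -4), A)*(-13056) = (3 + 3/14 + 2*6)*(-13056) = (3 + 3/14 + 12)*(-13056) = (213/14)*(-13056) = -1390464/7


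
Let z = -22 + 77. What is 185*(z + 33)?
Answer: 16280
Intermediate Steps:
z = 55
185*(z + 33) = 185*(55 + 33) = 185*88 = 16280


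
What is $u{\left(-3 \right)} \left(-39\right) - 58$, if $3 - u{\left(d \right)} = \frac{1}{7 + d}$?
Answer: $- \frac{661}{4} \approx -165.25$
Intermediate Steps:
$u{\left(d \right)} = 3 - \frac{1}{7 + d}$
$u{\left(-3 \right)} \left(-39\right) - 58 = \frac{20 + 3 \left(-3\right)}{7 - 3} \left(-39\right) - 58 = \frac{20 - 9}{4} \left(-39\right) - 58 = \frac{1}{4} \cdot 11 \left(-39\right) - 58 = \frac{11}{4} \left(-39\right) - 58 = - \frac{429}{4} - 58 = - \frac{661}{4}$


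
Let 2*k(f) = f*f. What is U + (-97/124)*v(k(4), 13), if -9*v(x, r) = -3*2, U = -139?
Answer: -25951/186 ≈ -139.52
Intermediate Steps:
k(f) = f²/2 (k(f) = (f*f)/2 = f²/2)
v(x, r) = ⅔ (v(x, r) = -(-1)*2/3 = -⅑*(-6) = ⅔)
U + (-97/124)*v(k(4), 13) = -139 - 97/124*(⅔) = -139 - 97*1/124*(⅔) = -139 - 97/124*⅔ = -139 - 97/186 = -25951/186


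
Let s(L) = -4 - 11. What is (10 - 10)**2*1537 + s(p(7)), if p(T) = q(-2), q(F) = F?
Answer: -15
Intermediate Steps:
p(T) = -2
s(L) = -15
(10 - 10)**2*1537 + s(p(7)) = (10 - 10)**2*1537 - 15 = 0**2*1537 - 15 = 0*1537 - 15 = 0 - 15 = -15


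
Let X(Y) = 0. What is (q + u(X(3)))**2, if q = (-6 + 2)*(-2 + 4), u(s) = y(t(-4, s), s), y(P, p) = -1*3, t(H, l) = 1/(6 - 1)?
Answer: 121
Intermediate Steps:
t(H, l) = 1/5
y(P, p) = -3
u(s) = -3
q = -8 (q = -4*2 = -8)
(q + u(X(3)))**2 = (-8 - 3)**2 = (-11)**2 = 121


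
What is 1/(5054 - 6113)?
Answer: -1/1059 ≈ -0.00094429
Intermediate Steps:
1/(5054 - 6113) = 1/(-1059) = -1/1059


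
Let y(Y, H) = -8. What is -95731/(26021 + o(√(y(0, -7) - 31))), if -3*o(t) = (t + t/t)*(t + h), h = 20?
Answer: -22424603826/6096815923 - 6031053*I*√39/6096815923 ≈ -3.6781 - 0.0061776*I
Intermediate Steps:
o(t) = -(1 + t)*(20 + t)/3 (o(t) = -(t + t/t)*(t + 20)/3 = -(t + 1)*(20 + t)/3 = -(1 + t)*(20 + t)/3)
-95731/(26021 + o(√(y(0, -7) - 31))) = -95731/(26021 + (-20/3 - 7*√(-8 - 31) - (√(-8 - 31))²/3)) = -95731/(26021 + (-20/3 - 7*I*√39 - (√(-39))²/3)) = -95731/(26021 + (-20/3 - 7*I*√39 - (I*√39)²/3)) = -95731/(26021 + (-20/3 - 7*I*√39 - ⅓*(-39))) = -95731/(26021 + (-20/3 - 7*I*√39 + 13)) = -95731/(26021 + (19/3 - 7*I*√39)) = -95731/(78082/3 - 7*I*√39)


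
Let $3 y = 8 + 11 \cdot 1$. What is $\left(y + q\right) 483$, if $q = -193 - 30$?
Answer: $-104650$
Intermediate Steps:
$q = -223$ ($q = -193 - 30 = -223$)
$y = \frac{19}{3}$ ($y = \frac{8 + 11 \cdot 1}{3} = \frac{8 + 11}{3} = \frac{1}{3} \cdot 19 = \frac{19}{3} \approx 6.3333$)
$\left(y + q\right) 483 = \left(\frac{19}{3} - 223\right) 483 = \left(- \frac{650}{3}\right) 483 = -104650$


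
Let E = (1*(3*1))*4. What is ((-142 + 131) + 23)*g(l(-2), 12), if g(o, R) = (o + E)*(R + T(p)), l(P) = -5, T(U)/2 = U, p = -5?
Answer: 168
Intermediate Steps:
T(U) = 2*U
E = 12 (E = (1*3)*4 = 3*4 = 12)
g(o, R) = (-10 + R)*(12 + o) (g(o, R) = (o + 12)*(R + 2*(-5)) = (12 + o)*(R - 10) = (12 + o)*(-10 + R) = (-10 + R)*(12 + o))
((-142 + 131) + 23)*g(l(-2), 12) = ((-142 + 131) + 23)*(-120 - 10*(-5) + 12*12 + 12*(-5)) = (-11 + 23)*(-120 + 50 + 144 - 60) = 12*14 = 168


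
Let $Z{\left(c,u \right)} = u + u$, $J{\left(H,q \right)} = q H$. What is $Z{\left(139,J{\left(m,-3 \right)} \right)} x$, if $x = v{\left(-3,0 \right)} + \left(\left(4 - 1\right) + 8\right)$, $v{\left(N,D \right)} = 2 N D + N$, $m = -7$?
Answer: $336$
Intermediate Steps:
$v{\left(N,D \right)} = N + 2 D N$ ($v{\left(N,D \right)} = 2 D N + N = N + 2 D N$)
$J{\left(H,q \right)} = H q$
$Z{\left(c,u \right)} = 2 u$
$x = 8$ ($x = - 3 \left(1 + 2 \cdot 0\right) + \left(\left(4 - 1\right) + 8\right) = - 3 \left(1 + 0\right) + \left(3 + 8\right) = \left(-3\right) 1 + 11 = -3 + 11 = 8$)
$Z{\left(139,J{\left(m,-3 \right)} \right)} x = 2 \left(\left(-7\right) \left(-3\right)\right) 8 = 2 \cdot 21 \cdot 8 = 42 \cdot 8 = 336$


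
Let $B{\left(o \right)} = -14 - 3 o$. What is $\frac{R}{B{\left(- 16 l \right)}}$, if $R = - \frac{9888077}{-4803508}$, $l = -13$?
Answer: $- \frac{9888077}{3064638104} \approx -0.0032265$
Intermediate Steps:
$R = \frac{9888077}{4803508}$ ($R = \left(-9888077\right) \left(- \frac{1}{4803508}\right) = \frac{9888077}{4803508} \approx 2.0585$)
$\frac{R}{B{\left(- 16 l \right)}} = \frac{9888077}{4803508 \left(-14 - 3 \left(\left(-16\right) \left(-13\right)\right)\right)} = \frac{9888077}{4803508 \left(-14 - 624\right)} = \frac{9888077}{4803508 \left(-638\right)} = \frac{9888077}{4803508} \left(- \frac{1}{638}\right) = - \frac{9888077}{3064638104}$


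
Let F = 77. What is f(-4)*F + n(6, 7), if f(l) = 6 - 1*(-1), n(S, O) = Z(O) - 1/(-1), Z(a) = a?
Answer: 547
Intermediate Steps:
n(S, O) = 1 + O (n(S, O) = O - 1/(-1) = O - 1*(-1) = O + 1 = 1 + O)
f(l) = 7 (f(l) = 6 + 1 = 7)
f(-4)*F + n(6, 7) = 7*77 + (1 + 7) = 539 + 8 = 547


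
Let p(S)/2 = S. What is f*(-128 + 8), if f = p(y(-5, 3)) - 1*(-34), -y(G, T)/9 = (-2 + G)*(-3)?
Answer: 41280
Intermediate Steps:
y(G, T) = -54 + 27*G (y(G, T) = -9*(-2 + G)*(-3) = -9*(6 - 3*G) = -54 + 27*G)
p(S) = 2*S
f = -344 (f = 2*(-54 + 27*(-5)) - 1*(-34) = 2*(-54 - 135) + 34 = 2*(-189) + 34 = -378 + 34 = -344)
f*(-128 + 8) = -344*(-128 + 8) = -344*(-120) = 41280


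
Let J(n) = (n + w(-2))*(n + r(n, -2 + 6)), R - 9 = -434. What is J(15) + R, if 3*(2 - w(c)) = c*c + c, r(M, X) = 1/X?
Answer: -2111/12 ≈ -175.92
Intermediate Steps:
R = -425 (R = 9 - 434 = -425)
w(c) = 2 - c/3 - c²/3 (w(c) = 2 - (c*c + c)/3 = 2 - (c² + c)/3 = 2 - (c + c²)/3 = 2 + (-c/3 - c²/3) = 2 - c/3 - c²/3)
J(n) = (¼ + n)*(4/3 + n) (J(n) = (n + (2 - ⅓*(-2) - ⅓*(-2)²))*(n + 1/(-2 + 6)) = (n + (2 + ⅔ - ⅓*4))*(n + 1/4) = (n + (2 + ⅔ - 4/3))*(n + ¼) = (n + 4/3)*(¼ + n) = (4/3 + n)*(¼ + n) = (¼ + n)*(4/3 + n))
J(15) + R = (⅓ + 15² + (19/12)*15) - 425 = (⅓ + 225 + 95/4) - 425 = 2989/12 - 425 = -2111/12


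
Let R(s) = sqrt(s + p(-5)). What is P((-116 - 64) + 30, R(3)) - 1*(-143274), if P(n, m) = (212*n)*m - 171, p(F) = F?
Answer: 143103 - 31800*I*sqrt(2) ≈ 1.431e+5 - 44972.0*I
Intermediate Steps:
R(s) = sqrt(-5 + s) (R(s) = sqrt(s - 5) = sqrt(-5 + s))
P(n, m) = -171 + 212*m*n (P(n, m) = 212*m*n - 171 = -171 + 212*m*n)
P((-116 - 64) + 30, R(3)) - 1*(-143274) = (-171 + 212*sqrt(-5 + 3)*((-116 - 64) + 30)) - 1*(-143274) = (-171 + 212*sqrt(-2)*(-180 + 30)) + 143274 = (-171 + 212*(I*sqrt(2))*(-150)) + 143274 = (-171 - 31800*I*sqrt(2)) + 143274 = 143103 - 31800*I*sqrt(2)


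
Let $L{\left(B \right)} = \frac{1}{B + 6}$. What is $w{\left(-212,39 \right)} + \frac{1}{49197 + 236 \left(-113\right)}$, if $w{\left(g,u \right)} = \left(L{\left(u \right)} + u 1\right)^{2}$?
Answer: $\frac{69468984569}{45621225} \approx 1522.7$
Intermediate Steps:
$L{\left(B \right)} = \frac{1}{6 + B}$
$w{\left(g,u \right)} = \left(u + \frac{1}{6 + u}\right)^{2}$ ($w{\left(g,u \right)} = \left(\frac{1}{6 + u} + u 1\right)^{2} = \left(\frac{1}{6 + u} + u\right)^{2} = \left(u + \frac{1}{6 + u}\right)^{2}$)
$w{\left(-212,39 \right)} + \frac{1}{49197 + 236 \left(-113\right)} = \left(39 + \frac{1}{6 + 39}\right)^{2} + \frac{1}{49197 + 236 \left(-113\right)} = \left(39 + \frac{1}{45}\right)^{2} + \frac{1}{49197 - 26668} = \left(39 + \frac{1}{45}\right)^{2} + \frac{1}{22529} = \left(\frac{1756}{45}\right)^{2} + \frac{1}{22529} = \frac{3083536}{2025} + \frac{1}{22529} = \frac{69468984569}{45621225}$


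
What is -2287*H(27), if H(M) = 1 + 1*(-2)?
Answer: 2287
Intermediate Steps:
H(M) = -1 (H(M) = 1 - 2 = -1)
-2287*H(27) = -2287*(-1) = 2287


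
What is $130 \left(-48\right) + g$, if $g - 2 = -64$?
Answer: $-6302$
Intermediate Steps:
$g = -62$ ($g = 2 - 64 = -62$)
$130 \left(-48\right) + g = 130 \left(-48\right) - 62 = -6240 - 62 = -6302$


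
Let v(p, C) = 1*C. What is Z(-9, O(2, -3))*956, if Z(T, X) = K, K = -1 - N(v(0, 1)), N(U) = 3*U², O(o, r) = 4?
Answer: -3824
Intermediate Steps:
v(p, C) = C
K = -4 (K = -1 - 3*1² = -1 - 3 = -4)
Z(T, X) = -4
Z(-9, O(2, -3))*956 = -4*956 = -3824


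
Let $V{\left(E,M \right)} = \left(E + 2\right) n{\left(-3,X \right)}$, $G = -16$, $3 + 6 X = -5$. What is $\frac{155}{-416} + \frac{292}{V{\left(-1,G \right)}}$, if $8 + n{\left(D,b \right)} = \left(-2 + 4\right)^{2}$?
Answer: $- \frac{30523}{416} \approx -73.373$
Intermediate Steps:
$X = - \frac{4}{3}$ ($X = - \frac{1}{2} + \frac{1}{6} \left(-5\right) = - \frac{1}{2} - \frac{5}{6} = - \frac{4}{3} \approx -1.3333$)
$n{\left(D,b \right)} = -4$ ($n{\left(D,b \right)} = -8 + \left(-2 + 4\right)^{2} = -8 + 2^{2} = -8 + 4 = -4$)
$V{\left(E,M \right)} = -8 - 4 E$ ($V{\left(E,M \right)} = \left(E + 2\right) \left(-4\right) = \left(2 + E\right) \left(-4\right) = -8 - 4 E$)
$\frac{155}{-416} + \frac{292}{V{\left(-1,G \right)}} = \frac{155}{-416} + \frac{292}{-8 - -4} = 155 \left(- \frac{1}{416}\right) + \frac{292}{-8 + 4} = - \frac{155}{416} + \frac{292}{-4} = - \frac{155}{416} + 292 \left(- \frac{1}{4}\right) = - \frac{155}{416} - 73 = - \frac{30523}{416}$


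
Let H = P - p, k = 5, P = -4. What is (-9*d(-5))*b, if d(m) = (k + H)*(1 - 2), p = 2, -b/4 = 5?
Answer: 180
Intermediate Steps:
b = -20 (b = -4*5 = -20)
H = -6 (H = -4 - 1*2 = -4 - 2 = -6)
d(m) = 1 (d(m) = (5 - 6)*(1 - 2) = -1*(-1) = 1)
(-9*d(-5))*b = -9*1*(-20) = -9*(-20) = 180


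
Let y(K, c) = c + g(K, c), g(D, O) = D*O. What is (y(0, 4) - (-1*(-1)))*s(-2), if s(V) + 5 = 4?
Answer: -3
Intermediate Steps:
s(V) = -1 (s(V) = -5 + 4 = -1)
y(K, c) = c + K*c
(y(0, 4) - (-1*(-1)))*s(-2) = (4*(1 + 0) - (-1*(-1)))*(-1) = (4*1 - 1)*(-1) = (4 - 1*1)*(-1) = (4 - 1)*(-1) = 3*(-1) = -3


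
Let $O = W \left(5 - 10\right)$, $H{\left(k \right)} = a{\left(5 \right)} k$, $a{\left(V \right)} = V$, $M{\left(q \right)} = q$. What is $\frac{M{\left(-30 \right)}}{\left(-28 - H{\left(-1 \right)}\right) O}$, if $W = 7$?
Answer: $- \frac{6}{161} \approx -0.037267$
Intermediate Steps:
$H{\left(k \right)} = 5 k$
$O = -35$ ($O = 7 \left(5 - 10\right) = 7 \left(-5\right) = -35$)
$\frac{M{\left(-30 \right)}}{\left(-28 - H{\left(-1 \right)}\right) O} = - \frac{30}{\left(-28 - 5 \left(-1\right)\right) \left(-35\right)} = - \frac{30}{\left(-28 - -5\right) \left(-35\right)} = - \frac{30}{\left(-28 + 5\right) \left(-35\right)} = - \frac{30}{\left(-23\right) \left(-35\right)} = - \frac{30}{805} = \left(-30\right) \frac{1}{805} = - \frac{6}{161}$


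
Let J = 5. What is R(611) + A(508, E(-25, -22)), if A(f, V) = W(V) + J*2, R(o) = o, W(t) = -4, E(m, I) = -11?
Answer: 617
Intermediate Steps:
A(f, V) = 6 (A(f, V) = -4 + 5*2 = -4 + 10 = 6)
R(611) + A(508, E(-25, -22)) = 611 + 6 = 617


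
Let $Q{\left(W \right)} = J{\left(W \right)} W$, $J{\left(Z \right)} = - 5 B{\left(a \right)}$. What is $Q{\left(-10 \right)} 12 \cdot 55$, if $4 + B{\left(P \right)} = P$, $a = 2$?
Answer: $-66000$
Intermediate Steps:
$B{\left(P \right)} = -4 + P$
$J{\left(Z \right)} = 10$ ($J{\left(Z \right)} = - 5 \left(-4 + 2\right) = \left(-5\right) \left(-2\right) = 10$)
$Q{\left(W \right)} = 10 W$
$Q{\left(-10 \right)} 12 \cdot 55 = 10 \left(-10\right) 12 \cdot 55 = \left(-100\right) 12 \cdot 55 = \left(-1200\right) 55 = -66000$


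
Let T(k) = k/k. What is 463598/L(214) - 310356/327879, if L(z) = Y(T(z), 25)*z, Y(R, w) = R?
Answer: 8440979581/3898117 ≈ 2165.4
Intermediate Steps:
T(k) = 1
L(z) = z (L(z) = 1*z = z)
463598/L(214) - 310356/327879 = 463598/214 - 310356/327879 = 463598*(1/214) - 310356*1/327879 = 231799/107 - 34484/36431 = 8440979581/3898117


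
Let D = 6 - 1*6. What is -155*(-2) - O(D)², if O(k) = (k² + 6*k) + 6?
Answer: 274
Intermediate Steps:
D = 0 (D = 6 - 6 = 0)
O(k) = 6 + k² + 6*k
-155*(-2) - O(D)² = -155*(-2) - (6 + 0² + 6*0)² = 310 - (6 + 0 + 0)² = 310 - 1*6² = 310 - 1*36 = 310 - 36 = 274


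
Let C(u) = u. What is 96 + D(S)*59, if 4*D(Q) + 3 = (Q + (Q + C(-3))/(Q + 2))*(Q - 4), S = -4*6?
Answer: 416103/44 ≈ 9456.9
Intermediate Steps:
S = -24
D(Q) = -¾ + (-4 + Q)*(Q + (-3 + Q)/(2 + Q))/4 (D(Q) = -¾ + ((Q + (Q - 3)/(Q + 2))*(Q - 4))/4 = -¾ + ((Q + (-3 + Q)/(2 + Q))*(-4 + Q))/4 = -¾ + ((-4 + Q)*(Q + (-3 + Q)/(2 + Q)))/4 = -¾ + (-4 + Q)*(Q + (-3 + Q)/(2 + Q))/4)
96 + D(S)*59 = 96 + ((6 + (-24)³ - 1*(-24)² - 18*(-24))/(4*(2 - 24)))*59 = 96 + ((¼)*(6 - 13824 - 1*576 + 432)/(-22))*59 = 96 + ((¼)*(-1/22)*(6 - 13824 - 576 + 432))*59 = 96 + ((¼)*(-1/22)*(-13962))*59 = 96 + (6981/44)*59 = 96 + 411879/44 = 416103/44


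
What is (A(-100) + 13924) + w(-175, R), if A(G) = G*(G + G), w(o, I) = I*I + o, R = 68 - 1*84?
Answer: 34005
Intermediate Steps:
R = -16 (R = 68 - 84 = -16)
w(o, I) = o + I² (w(o, I) = I² + o = o + I²)
A(G) = 2*G² (A(G) = G*(2*G) = 2*G²)
(A(-100) + 13924) + w(-175, R) = (2*(-100)² + 13924) + (-175 + (-16)²) = (2*10000 + 13924) + (-175 + 256) = (20000 + 13924) + 81 = 33924 + 81 = 34005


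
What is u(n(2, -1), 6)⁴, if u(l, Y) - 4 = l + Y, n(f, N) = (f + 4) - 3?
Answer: 28561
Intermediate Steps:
n(f, N) = 1 + f (n(f, N) = (4 + f) - 3 = 1 + f)
u(l, Y) = 4 + Y + l (u(l, Y) = 4 + (l + Y) = 4 + (Y + l) = 4 + Y + l)
u(n(2, -1), 6)⁴ = (4 + 6 + (1 + 2))⁴ = (4 + 6 + 3)⁴ = 13⁴ = 28561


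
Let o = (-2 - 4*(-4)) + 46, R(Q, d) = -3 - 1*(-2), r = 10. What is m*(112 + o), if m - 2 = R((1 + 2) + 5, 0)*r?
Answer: -1376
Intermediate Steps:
R(Q, d) = -1 (R(Q, d) = -3 + 2 = -1)
m = -8 (m = 2 - 1*10 = 2 - 10 = -8)
o = 60 (o = (-2 + 16) + 46 = 14 + 46 = 60)
m*(112 + o) = -8*(112 + 60) = -8*172 = -1376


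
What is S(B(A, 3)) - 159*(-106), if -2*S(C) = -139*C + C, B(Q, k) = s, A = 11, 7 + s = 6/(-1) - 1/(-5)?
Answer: 79854/5 ≈ 15971.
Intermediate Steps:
s = -64/5 (s = -7 + (6/(-1) - 1/(-5)) = -7 + (6*(-1) - 1*(-1/5)) = -7 + (-6 + 1/5) = -7 - 29/5 = -64/5 ≈ -12.800)
B(Q, k) = -64/5
S(C) = 69*C (S(C) = -(-139*C + C)/2 = -(-69)*C = 69*C)
S(B(A, 3)) - 159*(-106) = 69*(-64/5) - 159*(-106) = -4416/5 - 1*(-16854) = -4416/5 + 16854 = 79854/5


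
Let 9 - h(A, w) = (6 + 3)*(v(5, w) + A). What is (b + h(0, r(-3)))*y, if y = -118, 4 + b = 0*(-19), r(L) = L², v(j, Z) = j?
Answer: 4720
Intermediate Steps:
b = -4 (b = -4 + 0*(-19) = -4 + 0 = -4)
h(A, w) = -36 - 9*A (h(A, w) = 9 - (6 + 3)*(5 + A) = 9 - 9*(5 + A) = 9 - (45 + 9*A) = 9 + (-45 - 9*A) = -36 - 9*A)
(b + h(0, r(-3)))*y = (-4 + (-36 - 9*0))*(-118) = (-4 + (-36 + 0))*(-118) = (-4 - 36)*(-118) = -40*(-118) = 4720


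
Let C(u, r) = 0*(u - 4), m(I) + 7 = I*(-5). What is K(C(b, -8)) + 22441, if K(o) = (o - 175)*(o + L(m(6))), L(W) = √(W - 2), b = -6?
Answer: 22441 - 175*I*√39 ≈ 22441.0 - 1092.9*I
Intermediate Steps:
m(I) = -7 - 5*I (m(I) = -7 + I*(-5) = -7 - 5*I)
L(W) = √(-2 + W)
C(u, r) = 0 (C(u, r) = 0*(-4 + u) = 0)
K(o) = (-175 + o)*(o + I*√39) (K(o) = (o - 175)*(o + √(-2 + (-7 - 5*6))) = (-175 + o)*(o + √(-2 + (-7 - 30))) = (-175 + o)*(o + √(-2 - 37)) = (-175 + o)*(o + √(-39)) = (-175 + o)*(o + I*√39))
K(C(b, -8)) + 22441 = (0² - 175*0 - 175*I*√39 + I*0*√39) + 22441 = (0 + 0 - 175*I*√39 + 0) + 22441 = -175*I*√39 + 22441 = 22441 - 175*I*√39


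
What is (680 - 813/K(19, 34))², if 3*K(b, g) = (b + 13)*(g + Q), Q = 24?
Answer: 1586695448881/3444736 ≈ 4.6061e+5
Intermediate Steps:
K(b, g) = (13 + b)*(24 + g)/3 (K(b, g) = ((b + 13)*(g + 24))/3 = ((13 + b)*(24 + g))/3 = (13 + b)*(24 + g)/3)
(680 - 813/K(19, 34))² = (680 - 813/(104 + 8*19 + (13/3)*34 + (⅓)*19*34))² = (680 - 813/(104 + 152 + 442/3 + 646/3))² = (680 - 813/1856/3)² = (680 - 813*3/1856)² = (680 - 2439/1856)² = (1259641/1856)² = 1586695448881/3444736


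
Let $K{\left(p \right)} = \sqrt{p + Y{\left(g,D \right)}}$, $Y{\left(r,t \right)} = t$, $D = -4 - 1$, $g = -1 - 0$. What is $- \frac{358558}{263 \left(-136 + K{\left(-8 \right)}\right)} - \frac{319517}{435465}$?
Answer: $\frac{19679600227681}{2119785703155} + \frac{358558 i \sqrt{13}}{4867867} \approx 9.2838 + 0.26558 i$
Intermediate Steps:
$g = -1$ ($g = -1 + 0 = -1$)
$D = -5$ ($D = -4 - 1 = -5$)
$K{\left(p \right)} = \sqrt{-5 + p}$ ($K{\left(p \right)} = \sqrt{p - 5} = \sqrt{-5 + p}$)
$- \frac{358558}{263 \left(-136 + K{\left(-8 \right)}\right)} - \frac{319517}{435465} = - \frac{358558}{263 \left(-136 + \sqrt{-5 - 8}\right)} - \frac{319517}{435465} = - \frac{358558}{263 \left(-136 + \sqrt{-13}\right)} - \frac{319517}{435465} = - \frac{358558}{263 \left(-136 + i \sqrt{13}\right)} - \frac{319517}{435465} = - \frac{358558}{-35768 + 263 i \sqrt{13}} - \frac{319517}{435465} = - \frac{319517}{435465} - \frac{358558}{-35768 + 263 i \sqrt{13}}$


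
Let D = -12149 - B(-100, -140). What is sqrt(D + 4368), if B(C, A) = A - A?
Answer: I*sqrt(7781) ≈ 88.21*I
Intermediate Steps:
B(C, A) = 0
D = -12149 (D = -12149 - 1*0 = -12149 + 0 = -12149)
sqrt(D + 4368) = sqrt(-12149 + 4368) = sqrt(-7781) = I*sqrt(7781)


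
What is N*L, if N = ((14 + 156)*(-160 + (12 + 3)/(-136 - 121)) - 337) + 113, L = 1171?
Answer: -8256156578/257 ≈ -3.2125e+7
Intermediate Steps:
N = -7050518/257 (N = (170*(-160 + 15/(-257)) - 337) + 113 = (170*(-160 + 15*(-1/257)) - 337) + 113 = (170*(-160 - 15/257) - 337) + 113 = (170*(-41135/257) - 337) + 113 = (-6992950/257 - 337) + 113 = -7079559/257 + 113 = -7050518/257 ≈ -27434.)
N*L = -7050518/257*1171 = -8256156578/257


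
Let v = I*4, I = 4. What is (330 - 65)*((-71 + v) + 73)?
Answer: 4770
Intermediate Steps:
v = 16 (v = 4*4 = 16)
(330 - 65)*((-71 + v) + 73) = (330 - 65)*((-71 + 16) + 73) = 265*(-55 + 73) = 265*18 = 4770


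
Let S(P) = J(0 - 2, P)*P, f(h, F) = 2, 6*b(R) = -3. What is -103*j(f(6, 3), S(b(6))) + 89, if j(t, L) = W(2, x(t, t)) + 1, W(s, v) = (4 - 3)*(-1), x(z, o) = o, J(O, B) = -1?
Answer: 89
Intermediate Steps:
b(R) = -½ (b(R) = (⅙)*(-3) = -½)
W(s, v) = -1 (W(s, v) = 1*(-1) = -1)
S(P) = -P
j(t, L) = 0 (j(t, L) = -1 + 1 = 0)
-103*j(f(6, 3), S(b(6))) + 89 = -103*0 + 89 = 0 + 89 = 89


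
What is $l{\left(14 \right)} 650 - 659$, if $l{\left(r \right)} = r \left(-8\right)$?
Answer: $-73459$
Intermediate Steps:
$l{\left(r \right)} = - 8 r$
$l{\left(14 \right)} 650 - 659 = \left(-8\right) 14 \cdot 650 - 659 = \left(-112\right) 650 - 659 = -72800 - 659 = -73459$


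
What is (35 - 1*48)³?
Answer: -2197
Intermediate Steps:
(35 - 1*48)³ = (35 - 48)³ = (-13)³ = -2197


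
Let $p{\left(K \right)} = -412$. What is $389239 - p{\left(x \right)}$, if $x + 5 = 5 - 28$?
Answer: $389651$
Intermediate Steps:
$x = -28$ ($x = -5 + \left(5 - 28\right) = -5 - 23 = -28$)
$389239 - p{\left(x \right)} = 389239 - -412 = 389239 + 412 = 389651$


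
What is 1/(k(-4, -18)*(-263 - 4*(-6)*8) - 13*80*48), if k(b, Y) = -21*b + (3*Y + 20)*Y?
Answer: -1/99336 ≈ -1.0067e-5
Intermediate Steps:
k(b, Y) = -21*b + Y*(20 + 3*Y) (k(b, Y) = -21*b + (20 + 3*Y)*Y = -21*b + Y*(20 + 3*Y))
1/(k(-4, -18)*(-263 - 4*(-6)*8) - 13*80*48) = 1/((-21*(-4) + 3*(-18)² + 20*(-18))*(-263 - 4*(-6)*8) - 13*80*48) = 1/((84 + 3*324 - 360)*(-263 + 24*8) - 1040*48) = 1/((84 + 972 - 360)*(-263 + 192) - 49920) = 1/(696*(-71) - 49920) = 1/(-49416 - 49920) = 1/(-99336) = -1/99336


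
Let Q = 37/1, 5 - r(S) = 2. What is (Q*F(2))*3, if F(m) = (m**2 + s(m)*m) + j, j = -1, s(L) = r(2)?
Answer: 999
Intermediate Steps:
r(S) = 3 (r(S) = 5 - 1*2 = 5 - 2 = 3)
s(L) = 3
Q = 37 (Q = 37*1 = 37)
F(m) = -1 + m**2 + 3*m (F(m) = (m**2 + 3*m) - 1 = -1 + m**2 + 3*m)
(Q*F(2))*3 = (37*(-1 + 2**2 + 3*2))*3 = (37*(-1 + 4 + 6))*3 = (37*9)*3 = 333*3 = 999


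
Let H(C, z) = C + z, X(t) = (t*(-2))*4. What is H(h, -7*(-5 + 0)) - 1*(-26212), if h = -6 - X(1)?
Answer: 26249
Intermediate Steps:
X(t) = -8*t (X(t) = -2*t*4 = -8*t)
h = 2 (h = -6 - (-8) = -6 - 1*(-8) = -6 + 8 = 2)
H(h, -7*(-5 + 0)) - 1*(-26212) = (2 - 7*(-5 + 0)) - 1*(-26212) = (2 - 7*(-5)) + 26212 = (2 + 35) + 26212 = 37 + 26212 = 26249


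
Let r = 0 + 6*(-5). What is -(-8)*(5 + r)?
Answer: -200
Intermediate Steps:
r = -30 (r = 0 - 30 = -30)
-(-8)*(5 + r) = -(-8)*(5 - 30) = -(-8)*(-25) = -2*100 = -200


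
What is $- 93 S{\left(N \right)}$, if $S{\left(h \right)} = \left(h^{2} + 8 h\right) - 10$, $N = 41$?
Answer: $-185907$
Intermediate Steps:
$S{\left(h \right)} = -10 + h^{2} + 8 h$
$- 93 S{\left(N \right)} = - 93 \left(-10 + 41^{2} + 8 \cdot 41\right) = - 93 \left(-10 + 1681 + 328\right) = \left(-93\right) 1999 = -185907$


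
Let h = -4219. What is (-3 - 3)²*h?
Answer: -151884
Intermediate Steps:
(-3 - 3)²*h = (-3 - 3)²*(-4219) = (-6)²*(-4219) = 36*(-4219) = -151884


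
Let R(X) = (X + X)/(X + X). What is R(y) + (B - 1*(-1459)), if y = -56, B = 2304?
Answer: 3764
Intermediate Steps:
R(X) = 1 (R(X) = (2*X)/((2*X)) = (2*X)*(1/(2*X)) = 1)
R(y) + (B - 1*(-1459)) = 1 + (2304 - 1*(-1459)) = 1 + (2304 + 1459) = 1 + 3763 = 3764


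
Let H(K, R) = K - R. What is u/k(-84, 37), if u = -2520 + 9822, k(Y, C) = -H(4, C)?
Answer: 2434/11 ≈ 221.27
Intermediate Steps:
k(Y, C) = -4 + C (k(Y, C) = -(4 - C) = -4 + C)
u = 7302
u/k(-84, 37) = 7302/(-4 + 37) = 7302/33 = 7302*(1/33) = 2434/11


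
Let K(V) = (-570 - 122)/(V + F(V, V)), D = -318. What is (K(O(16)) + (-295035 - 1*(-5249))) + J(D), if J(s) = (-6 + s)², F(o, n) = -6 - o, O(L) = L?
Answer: -554084/3 ≈ -1.8469e+5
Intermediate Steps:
K(V) = 346/3 (K(V) = (-570 - 122)/(V + (-6 - V)) = -692/(-6) = -692*(-⅙) = 346/3)
(K(O(16)) + (-295035 - 1*(-5249))) + J(D) = (346/3 + (-295035 - 1*(-5249))) + (-6 - 318)² = (346/3 + (-295035 + 5249)) + (-324)² = (346/3 - 289786) + 104976 = -869012/3 + 104976 = -554084/3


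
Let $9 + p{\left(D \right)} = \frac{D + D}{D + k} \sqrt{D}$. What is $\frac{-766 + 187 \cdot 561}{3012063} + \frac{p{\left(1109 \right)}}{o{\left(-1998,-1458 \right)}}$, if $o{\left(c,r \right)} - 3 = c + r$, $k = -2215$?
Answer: $\frac{128902480}{3466884513} + \frac{1109 \sqrt{1109}}{1909509} \approx 0.056522$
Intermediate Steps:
$o{\left(c,r \right)} = 3 + c + r$ ($o{\left(c,r \right)} = 3 + \left(c + r\right) = 3 + c + r$)
$p{\left(D \right)} = -9 + \frac{2 D^{\frac{3}{2}}}{-2215 + D}$ ($p{\left(D \right)} = -9 + \frac{D + D}{D - 2215} \sqrt{D} = -9 + \frac{2 D}{-2215 + D} \sqrt{D} = -9 + \frac{2 D^{\frac{3}{2}}}{-2215 + D}$)
$\frac{-766 + 187 \cdot 561}{3012063} + \frac{p{\left(1109 \right)}}{o{\left(-1998,-1458 \right)}} = \frac{-766 + 187 \cdot 561}{3012063} + \frac{\frac{1}{-2215 + 1109} \left(19935 - 9981 + 2 \cdot 1109^{\frac{3}{2}}\right)}{3 - 1998 - 1458} = \left(-766 + 104907\right) \frac{1}{3012063} + \frac{\frac{1}{-1106} \left(19935 - 9981 + 2 \cdot 1109 \sqrt{1109}\right)}{-3453} = 104141 \cdot \frac{1}{3012063} + - \frac{19935 - 9981 + 2218 \sqrt{1109}}{1106} \left(- \frac{1}{3453}\right) = \frac{104141}{3012063} + - \frac{9954 + 2218 \sqrt{1109}}{1106} \left(- \frac{1}{3453}\right) = \frac{104141}{3012063} + \left(-9 - \frac{1109 \sqrt{1109}}{553}\right) \left(- \frac{1}{3453}\right) = \frac{104141}{3012063} + \left(\frac{3}{1151} + \frac{1109 \sqrt{1109}}{1909509}\right) = \frac{128902480}{3466884513} + \frac{1109 \sqrt{1109}}{1909509}$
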